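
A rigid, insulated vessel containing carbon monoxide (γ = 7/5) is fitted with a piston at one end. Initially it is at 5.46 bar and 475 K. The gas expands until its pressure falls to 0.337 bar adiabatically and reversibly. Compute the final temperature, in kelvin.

T₂ ≈ 214 K

Along an adiabat T P^((1−γ)/γ) is constant, so T₂ = T₁ (P₂/P₁)^((γ−1)/γ).
T₂ = 475 × (0.337/5.46)^(2/7) = 214.3 K.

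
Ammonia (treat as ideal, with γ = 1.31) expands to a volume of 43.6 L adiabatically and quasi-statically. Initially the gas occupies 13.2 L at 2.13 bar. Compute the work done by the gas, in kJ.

P₂ = P₁(V₁/V₂)^γ = 2.13×(13.2/43.6)^(1.31) = 0.4453 bar.
For a reversible adiabat, W_by_gas = (P₁V₁ − P₂V₂)/(γ−1).
W_by = (213000×0.0132 − 44530×0.0436) / (0.31) = 2807 J.

W ≈ 2.81 kJ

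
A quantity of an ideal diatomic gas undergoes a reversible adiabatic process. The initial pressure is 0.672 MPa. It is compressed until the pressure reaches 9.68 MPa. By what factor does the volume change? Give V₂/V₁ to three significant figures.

From PV^γ = const, V₂/V₁ = (P₁/P₂)^(1/γ).
For a diatomic ideal gas γ = 7/5.
V₂/V₁ = (0.672/9.68)^(5/7) = 0.1488.

V₂/V₁ ≈ 0.149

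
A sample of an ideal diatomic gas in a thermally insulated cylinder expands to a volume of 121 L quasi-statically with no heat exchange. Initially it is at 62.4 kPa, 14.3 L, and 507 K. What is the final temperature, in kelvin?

T₂ ≈ 216 K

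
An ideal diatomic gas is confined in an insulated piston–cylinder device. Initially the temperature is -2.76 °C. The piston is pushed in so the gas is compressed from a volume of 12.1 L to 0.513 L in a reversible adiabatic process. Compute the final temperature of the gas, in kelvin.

For a reversible adiabat TV^(γ−1) is constant, so T₂ = T₁ (V₁/V₂)^(γ−1).
For a diatomic ideal gas γ = 7/5, so γ−1 = 2/5.
T₁ = -2.76 °C = 270.4 K.
T₂ = 270.4 × (12.1/0.513)^(2/5) = 957.3 K.

T₂ ≈ 957 K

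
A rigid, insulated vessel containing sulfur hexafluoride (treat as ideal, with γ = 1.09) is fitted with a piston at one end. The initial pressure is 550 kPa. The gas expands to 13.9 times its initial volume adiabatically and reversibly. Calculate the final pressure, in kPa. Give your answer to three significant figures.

Adiabatic: P₁V₁^γ = P₂V₂^γ ⇒ P₂ = P₁ (V₁/V₂)^γ.
P₂ = 550 × (1/13.9)^(1.09) = 31.22 kPa.

P₂ ≈ 31.2 kPa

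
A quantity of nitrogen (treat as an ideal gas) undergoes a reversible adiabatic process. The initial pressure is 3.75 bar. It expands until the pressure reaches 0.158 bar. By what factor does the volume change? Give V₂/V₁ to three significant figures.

V₂/V₁ ≈ 9.60

From PV^γ = const, V₂/V₁ = (P₁/P₂)^(1/γ).
For a diatomic ideal gas γ = 7/5.
V₂/V₁ = (3.75/0.158)^(5/7) = 9.603.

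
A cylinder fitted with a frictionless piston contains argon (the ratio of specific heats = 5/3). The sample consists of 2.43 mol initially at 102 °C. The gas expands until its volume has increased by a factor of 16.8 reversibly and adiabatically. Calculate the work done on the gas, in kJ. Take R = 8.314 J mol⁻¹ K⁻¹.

W ≈ -9.64 kJ

For a reversible adiabat TV^(γ−1) is constant, so T₂ = T₁ (V₁/V₂)^(γ−1).
T₁ = 102 °C = 375.1 K.
T₂ = 375.1 × (1/16.8)^(2/3) = 57.19 K.
Q = 0, so ΔU = W_on_gas = nCᵥΔT with Cᵥ = R/(γ−1) = 12.47 J/(mol·K).
ΔU = 2.43 × 12.47 × (57.19 − 375.1) = -9636 J.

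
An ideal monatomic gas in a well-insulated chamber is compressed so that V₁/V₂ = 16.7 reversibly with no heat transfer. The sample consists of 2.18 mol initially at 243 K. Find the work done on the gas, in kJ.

W ≈ 36.6 kJ

For a reversible adiabat TV^(γ−1) is constant, so T₂ = T₁ (V₁/V₂)^(γ−1).
γ = 5/3 for a monatomic ideal gas, so γ−1 = 2/3.
T₂ = 243 × 16.7^(2/3) = 1588 K.
Q = 0, so ΔU = W_on_gas = nCᵥΔT with Cᵥ = R/(γ−1) = 12.47 J/(mol·K).
ΔU = 2.18 × 12.47 × (1588 − 243) = 36560 J.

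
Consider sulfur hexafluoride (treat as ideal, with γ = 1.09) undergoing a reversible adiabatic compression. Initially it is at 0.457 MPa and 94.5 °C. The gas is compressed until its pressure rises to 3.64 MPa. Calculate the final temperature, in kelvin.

Adiabatic: T₂/T₁ = (P₂/P₁)^((γ−1)/γ).
T₁ = 94.5 °C = 367.6 K.
T₂ = 367.6 × (3.64/0.457)^(0.0826) = 436.4 K.

T₂ ≈ 436 K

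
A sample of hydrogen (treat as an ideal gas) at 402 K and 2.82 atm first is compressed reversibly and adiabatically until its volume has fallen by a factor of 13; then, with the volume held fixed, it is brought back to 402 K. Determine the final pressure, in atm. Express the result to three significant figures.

For a diatomic ideal gas γ = 7/5.
Adiabatic step (PV^γ = const): P₂ = 2.82×13^(7/5) = 102.3 atm; T₂ = 402×13^(2/5) = 1122 K.
Isochoric: P₃ = P₂(T₃/T₂) = 102.3 × (402/1122) = 36.66 atm.

P₃ ≈ 36.7 atm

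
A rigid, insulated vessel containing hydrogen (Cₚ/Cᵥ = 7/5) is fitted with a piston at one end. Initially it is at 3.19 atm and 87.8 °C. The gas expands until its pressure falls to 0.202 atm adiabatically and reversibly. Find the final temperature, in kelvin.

Adiabatic: T₂/T₁ = (P₂/P₁)^((γ−1)/γ).
T₁ = 87.8 °C = 360.9 K.
T₂ = 360.9 × (0.202/3.19)^(2/7) = 164.1 K.

T₂ ≈ 164 K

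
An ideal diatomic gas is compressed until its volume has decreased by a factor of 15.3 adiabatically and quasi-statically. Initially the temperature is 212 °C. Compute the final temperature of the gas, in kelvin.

Adiabatic: T₁V₁^(γ−1) = T₂V₂^(γ−1) ⇒ T₂ = T₁ (V₁/V₂)^(γ−1).
For a diatomic ideal gas γ = 7/5, so γ−1 = 2/5.
T₁ = 212 °C = 485.1 K.
T₂ = 485.1 × 15.3^(2/5) = 1445 K.

T₂ ≈ 1440 K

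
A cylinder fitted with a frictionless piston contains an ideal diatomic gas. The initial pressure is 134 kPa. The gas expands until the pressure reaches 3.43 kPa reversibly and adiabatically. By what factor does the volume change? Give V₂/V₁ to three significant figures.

From PV^γ = const, V₂/V₁ = (P₁/P₂)^(1/γ).
For a diatomic ideal gas γ = 7/5.
V₂/V₁ = (134/3.43)^(5/7) = 13.71.

V₂/V₁ ≈ 13.7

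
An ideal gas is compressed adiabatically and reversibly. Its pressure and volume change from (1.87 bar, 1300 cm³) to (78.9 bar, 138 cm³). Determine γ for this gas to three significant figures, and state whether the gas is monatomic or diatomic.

PV^γ = const ⇒ γ = ln(P₂/P₁) / ln(V₁/V₂).
γ = ln(78.9/1.87) / ln(1300/138) = 1.669.
γ ≈ 1.67 is close to 5/3, so the gas is monatomic.

γ ≈ 1.67; monatomic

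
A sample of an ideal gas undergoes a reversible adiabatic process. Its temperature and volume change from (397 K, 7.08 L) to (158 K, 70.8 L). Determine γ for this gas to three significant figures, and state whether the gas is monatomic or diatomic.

γ ≈ 1.40; diatomic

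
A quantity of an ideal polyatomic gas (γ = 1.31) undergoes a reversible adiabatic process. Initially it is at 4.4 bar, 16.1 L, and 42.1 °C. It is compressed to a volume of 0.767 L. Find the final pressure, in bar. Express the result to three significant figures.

Adiabatic: P₁V₁^γ = P₂V₂^γ ⇒ P₂ = P₁ (V₁/V₂)^γ.
P₂ = 4.4 × (16.1/0.767)^(1.31) = 237.3 bar.

P₂ ≈ 237 bar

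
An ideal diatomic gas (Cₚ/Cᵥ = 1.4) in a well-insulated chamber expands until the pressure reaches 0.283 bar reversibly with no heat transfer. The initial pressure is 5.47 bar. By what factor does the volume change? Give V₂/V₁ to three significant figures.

V₂/V₁ ≈ 8.29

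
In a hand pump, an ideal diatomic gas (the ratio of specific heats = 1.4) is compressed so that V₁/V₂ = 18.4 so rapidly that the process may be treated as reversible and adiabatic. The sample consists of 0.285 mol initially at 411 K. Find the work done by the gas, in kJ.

W ≈ -5.37 kJ

Adiabatic: T₁V₁^(γ−1) = T₂V₂^(γ−1) ⇒ T₂ = T₁ (V₁/V₂)^(γ−1).
T₂ = 411 × 18.4^(0.4) = 1318 K.
Q = 0, so ΔU = W_on_gas = nCᵥΔT with Cᵥ = R/(γ−1) = 20.79 J/(mol·K).
ΔU = 0.285 × 20.79 × (1318 − 411) = 5370 J.
Work done by the gas = −ΔU = -5370 J.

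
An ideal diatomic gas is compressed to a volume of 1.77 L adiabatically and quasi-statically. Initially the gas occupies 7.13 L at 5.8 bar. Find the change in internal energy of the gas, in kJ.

γ = 7/5 for a diatomic ideal gas.
P₂ = P₁(V₁/V₂)^γ = 5.8×(7.13/1.77)^(7/5) = 40.79 bar.
For a reversible adiabat, W_by_gas = (P₁V₁ − P₂V₂)/(γ−1).
W_by = (580000×0.00713 − 4.079×10^6×0.00177) / (2/5) = -7713 J.
Q = 0 ⇒ ΔU = −W_by = 7713 J.

ΔU ≈ 7.71 kJ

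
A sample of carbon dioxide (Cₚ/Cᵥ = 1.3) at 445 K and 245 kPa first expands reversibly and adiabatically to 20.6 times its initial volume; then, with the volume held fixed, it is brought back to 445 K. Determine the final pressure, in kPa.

P₃ ≈ 11.9 kPa

Adiabatic step (PV^γ = const): P₂ = 245×(1/20.6)^(1.3) = 4.799 kPa; T₂ = 445×(1/20.6)^(0.3) = 179.6 K.
Isochoric: P₃ = P₂(T₃/T₂) = 4.799 × (445/179.6) = 11.89 kPa.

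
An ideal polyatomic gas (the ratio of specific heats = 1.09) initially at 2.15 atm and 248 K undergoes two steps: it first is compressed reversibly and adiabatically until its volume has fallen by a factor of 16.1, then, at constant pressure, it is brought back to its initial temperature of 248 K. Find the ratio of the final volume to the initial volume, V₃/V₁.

V₃/V₁ ≈ 0.0484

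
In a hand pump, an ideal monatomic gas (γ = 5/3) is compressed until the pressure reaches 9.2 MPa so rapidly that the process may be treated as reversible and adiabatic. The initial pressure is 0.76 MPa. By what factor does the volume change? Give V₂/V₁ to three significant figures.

V₂/V₁ ≈ 0.224

From PV^γ = const, V₂/V₁ = (P₁/P₂)^(1/γ).
V₂/V₁ = (0.76/9.2)^(3/5) = 0.224.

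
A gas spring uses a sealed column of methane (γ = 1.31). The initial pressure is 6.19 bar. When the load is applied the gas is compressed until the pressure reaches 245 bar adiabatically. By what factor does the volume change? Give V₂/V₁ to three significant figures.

From PV^γ = const, V₂/V₁ = (P₁/P₂)^(1/γ).
V₂/V₁ = (6.19/245)^(0.763) = 0.06033.

V₂/V₁ ≈ 0.0603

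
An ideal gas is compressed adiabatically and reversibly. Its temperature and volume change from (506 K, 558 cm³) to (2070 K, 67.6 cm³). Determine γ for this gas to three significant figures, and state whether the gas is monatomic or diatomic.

γ ≈ 1.67; monatomic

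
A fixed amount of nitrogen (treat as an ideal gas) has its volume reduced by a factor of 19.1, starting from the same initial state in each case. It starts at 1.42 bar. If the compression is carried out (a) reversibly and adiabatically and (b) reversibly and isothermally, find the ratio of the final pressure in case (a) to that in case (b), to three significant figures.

P_adiabatic / P_isothermal ≈ 3.25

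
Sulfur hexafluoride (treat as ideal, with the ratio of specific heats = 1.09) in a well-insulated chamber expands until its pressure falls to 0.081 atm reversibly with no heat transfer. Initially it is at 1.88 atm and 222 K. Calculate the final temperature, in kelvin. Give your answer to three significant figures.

T₂ ≈ 171 K

Along an adiabat T P^((1−γ)/γ) is constant, so T₂ = T₁ (P₂/P₁)^((γ−1)/γ).
T₂ = 222 × (0.081/1.88)^(0.0826) = 171.2 K.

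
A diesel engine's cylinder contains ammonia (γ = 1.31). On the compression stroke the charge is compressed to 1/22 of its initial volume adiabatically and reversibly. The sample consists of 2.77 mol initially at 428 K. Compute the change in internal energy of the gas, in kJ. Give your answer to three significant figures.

Adiabatic: T₁V₁^(γ−1) = T₂V₂^(γ−1) ⇒ T₂ = T₁ (V₁/V₂)^(γ−1).
T₂ = 428 × 22^(0.31) = 1116 K.
Q = 0, so ΔU = W_on_gas = nCᵥΔT with Cᵥ = R/(γ−1) = 26.82 J/(mol·K).
ΔU = 2.77 × 26.82 × (1116 − 428) = 51100 J.

ΔU ≈ 51.1 kJ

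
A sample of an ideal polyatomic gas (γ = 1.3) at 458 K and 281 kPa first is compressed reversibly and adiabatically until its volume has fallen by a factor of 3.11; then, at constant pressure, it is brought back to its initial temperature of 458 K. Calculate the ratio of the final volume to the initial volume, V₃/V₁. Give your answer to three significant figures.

V₃/V₁ ≈ 0.229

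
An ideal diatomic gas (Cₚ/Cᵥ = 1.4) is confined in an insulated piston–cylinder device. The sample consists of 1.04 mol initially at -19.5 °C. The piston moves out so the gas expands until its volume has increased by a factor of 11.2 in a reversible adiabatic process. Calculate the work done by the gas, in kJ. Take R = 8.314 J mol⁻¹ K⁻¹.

W ≈ 3.40 kJ

For a reversible adiabat TV^(γ−1) is constant, so T₂ = T₁ (V₁/V₂)^(γ−1).
T₁ = -19.5 °C = 253.6 K.
T₂ = 253.6 × (1/11.2)^(0.4) = 96.5 K.
Q = 0, so ΔU = W_on_gas = nCᵥΔT with Cᵥ = R/(γ−1) = 20.79 J/(mol·K).
ΔU = 1.04 × 20.79 × (96.5 − 253.6) = -3397 J.
Work done by the gas = −ΔU = 3397 J.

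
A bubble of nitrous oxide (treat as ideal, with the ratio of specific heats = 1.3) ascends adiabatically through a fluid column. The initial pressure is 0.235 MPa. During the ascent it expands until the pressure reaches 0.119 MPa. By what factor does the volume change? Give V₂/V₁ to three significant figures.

V₂/V₁ ≈ 1.69

From PV^γ = const, V₂/V₁ = (P₁/P₂)^(1/γ).
V₂/V₁ = (0.235/0.119)^(0.769) = 1.688.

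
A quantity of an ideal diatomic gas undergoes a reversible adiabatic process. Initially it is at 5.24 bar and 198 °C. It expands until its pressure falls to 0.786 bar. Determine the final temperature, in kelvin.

T₂ ≈ 274 K

Adiabatic: T₂/T₁ = (P₂/P₁)^((γ−1)/γ).
For a diatomic ideal gas γ = 7/5, so (γ−1)/γ = 2/7.
T₁ = 198 °C = 471.1 K.
T₂ = 471.1 × (0.786/5.24)^(2/7) = 274 K.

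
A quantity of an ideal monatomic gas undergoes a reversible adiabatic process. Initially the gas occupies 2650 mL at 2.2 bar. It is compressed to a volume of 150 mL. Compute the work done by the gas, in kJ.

W ≈ -5.06 kJ

γ = 5/3 for a monatomic ideal gas.
P₂ = P₁(V₁/V₂)^γ = 2.2×(2650/150)^(5/3) = 263.6 bar.
For a reversible adiabat, W_by_gas = (P₁V₁ − P₂V₂)/(γ−1).
W_by = (220000×0.00265 − 2.636×10^7×0.00015) / (2/3) = -5057 J.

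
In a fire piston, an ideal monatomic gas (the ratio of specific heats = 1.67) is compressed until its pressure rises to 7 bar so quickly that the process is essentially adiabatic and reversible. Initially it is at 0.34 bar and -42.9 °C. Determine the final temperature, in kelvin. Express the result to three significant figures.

Adiabatic: T₂/T₁ = (P₂/P₁)^((γ−1)/γ).
T₁ = -42.9 °C = 230.2 K.
T₂ = 230.2 × (7/0.34)^(0.401) = 774.9 K.

T₂ ≈ 775 K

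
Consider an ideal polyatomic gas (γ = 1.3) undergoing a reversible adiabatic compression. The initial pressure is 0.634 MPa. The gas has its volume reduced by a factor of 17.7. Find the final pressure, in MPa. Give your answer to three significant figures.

Since PV^γ is constant along a reversible adiabat, P₂ = P₁ (V₁/V₂)^γ.
P₂ = 0.634 × 17.7^(1.3) = 26.57 MPa.

P₂ ≈ 26.6 MPa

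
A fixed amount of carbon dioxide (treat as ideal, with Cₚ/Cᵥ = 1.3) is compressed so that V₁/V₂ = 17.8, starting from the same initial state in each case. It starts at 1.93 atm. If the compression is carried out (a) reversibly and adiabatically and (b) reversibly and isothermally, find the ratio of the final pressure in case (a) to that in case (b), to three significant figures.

P_adiabatic / P_isothermal ≈ 2.37

Isothermal: P_b = P₁(V₁/V₂) = 1.93×17.8.
Adiabatic: P_a = P₁(V₁/V₂)^γ = 1.93×17.8^(1.3).
P_a/P_b = (V₁/V₂)^(γ−1) = 17.8^(0.3) = 2.372.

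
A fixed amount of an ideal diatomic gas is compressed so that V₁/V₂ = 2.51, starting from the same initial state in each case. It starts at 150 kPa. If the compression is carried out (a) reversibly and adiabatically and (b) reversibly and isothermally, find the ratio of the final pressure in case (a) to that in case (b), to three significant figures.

P_adiabatic / P_isothermal ≈ 1.45

For a diatomic ideal gas γ = 7/5.
Isothermal: P_b = P₁(V₁/V₂) = 150×2.51.
Adiabatic: P_a = P₁(V₁/V₂)^γ = 150×2.51^(7/5).
P_a/P_b = (V₁/V₂)^(γ−1) = 2.51^(2/5) = 1.445.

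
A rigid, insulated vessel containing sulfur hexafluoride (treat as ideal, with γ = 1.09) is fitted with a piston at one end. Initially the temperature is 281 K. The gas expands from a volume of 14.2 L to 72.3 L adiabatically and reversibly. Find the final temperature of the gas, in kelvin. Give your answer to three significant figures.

For a reversible adiabat TV^(γ−1) is constant, so T₂ = T₁ (V₁/V₂)^(γ−1).
T₂ = 281 × (14.2/72.3)^(0.09) = 242.7 K.

T₂ ≈ 243 K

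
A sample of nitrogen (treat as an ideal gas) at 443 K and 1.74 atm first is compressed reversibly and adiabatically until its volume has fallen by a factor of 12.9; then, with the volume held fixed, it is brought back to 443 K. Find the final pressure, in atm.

P₃ ≈ 22.4 atm

For a diatomic ideal gas γ = 7/5.
Adiabatic step (PV^γ = const): P₂ = 1.74×12.9^(7/5) = 62.43 atm; T₂ = 443×12.9^(2/5) = 1232 K.
Isochoric: P₃ = P₂(T₃/T₂) = 62.43 × (443/1232) = 22.45 atm.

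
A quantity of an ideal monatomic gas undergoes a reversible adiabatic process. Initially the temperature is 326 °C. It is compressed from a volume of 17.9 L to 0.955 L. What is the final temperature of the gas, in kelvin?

T₂ ≈ 4230 K

For a reversible adiabat TV^(γ−1) is constant, so T₂ = T₁ (V₁/V₂)^(γ−1).
For a monatomic ideal gas γ = 5/3, so γ−1 = 2/3.
T₁ = 326 °C = 599.1 K.
T₂ = 599.1 × (17.9/0.955)^(2/3) = 4228 K.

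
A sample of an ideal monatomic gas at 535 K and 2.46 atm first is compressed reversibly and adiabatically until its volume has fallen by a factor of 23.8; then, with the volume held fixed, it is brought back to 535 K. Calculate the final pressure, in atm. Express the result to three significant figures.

P₃ ≈ 58.5 atm

For a monatomic ideal gas γ = 5/3.
Adiabatic step (PV^γ = const): P₂ = 2.46×23.8^(5/3) = 484.4 atm; T₂ = 535×23.8^(2/3) = 4427 K.
Isochoric: P₃ = P₂(T₃/T₂) = 484.4 × (535/4427) = 58.55 atm.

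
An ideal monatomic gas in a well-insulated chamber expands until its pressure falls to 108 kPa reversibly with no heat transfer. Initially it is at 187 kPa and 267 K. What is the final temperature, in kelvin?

T₂ ≈ 214 K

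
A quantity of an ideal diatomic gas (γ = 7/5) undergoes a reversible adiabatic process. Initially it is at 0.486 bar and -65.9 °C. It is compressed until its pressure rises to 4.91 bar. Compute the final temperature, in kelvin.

T₂ ≈ 401 K

Along an adiabat T P^((1−γ)/γ) is constant, so T₂ = T₁ (P₂/P₁)^((γ−1)/γ).
T₁ = -65.9 °C = 207.2 K.
T₂ = 207.2 × (4.91/0.486)^(2/7) = 401.3 K.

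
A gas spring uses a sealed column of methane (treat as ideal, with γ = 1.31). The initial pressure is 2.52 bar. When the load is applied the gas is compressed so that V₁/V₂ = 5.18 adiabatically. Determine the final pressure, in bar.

P₂ ≈ 21.7 bar

Since PV^γ is constant along a reversible adiabat, P₂ = P₁ (V₁/V₂)^γ.
P₂ = 2.52 × 5.18^(1.31) = 21.74 bar.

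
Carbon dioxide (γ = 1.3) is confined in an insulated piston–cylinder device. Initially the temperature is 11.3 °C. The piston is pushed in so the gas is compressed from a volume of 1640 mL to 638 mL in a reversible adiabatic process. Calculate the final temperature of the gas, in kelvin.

T₂ ≈ 378 K

For a reversible adiabat TV^(γ−1) is constant, so T₂ = T₁ (V₁/V₂)^(γ−1).
T₁ = 11.3 °C = 284.4 K.
T₂ = 284.4 × (1640/638)^(0.3) = 377.6 K.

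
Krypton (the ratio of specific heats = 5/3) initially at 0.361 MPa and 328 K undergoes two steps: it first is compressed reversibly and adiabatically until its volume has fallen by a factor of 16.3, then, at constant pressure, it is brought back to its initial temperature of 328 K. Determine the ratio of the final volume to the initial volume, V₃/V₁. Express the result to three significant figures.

V₃/V₁ ≈ 0.00954

Adiabatic step: V₂/V₁ = 0.06135; T₂ = T₁·16.3^(2/3) = 2109 K.
Isobaric step: V₃/V₂ = T₃/T₂ = 328/2109.
V₃/V₁ = (V₂/V₁)(V₃/V₂) = 0.06135 × (328/2109) = 0.009543.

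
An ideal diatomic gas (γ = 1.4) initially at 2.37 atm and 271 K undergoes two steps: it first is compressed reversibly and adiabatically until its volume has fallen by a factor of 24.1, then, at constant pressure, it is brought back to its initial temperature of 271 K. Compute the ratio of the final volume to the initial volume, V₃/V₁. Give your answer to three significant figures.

V₃/V₁ ≈ 0.0116

Adiabatic step: V₂/V₁ = 0.04149; T₂ = T₁·24.1^(0.4) = 967.8 K.
Isobaric step: V₃/V₂ = T₃/T₂ = 271/967.8.
V₃/V₁ = (V₂/V₁)(V₃/V₂) = 0.04149 × (271/967.8) = 0.01162.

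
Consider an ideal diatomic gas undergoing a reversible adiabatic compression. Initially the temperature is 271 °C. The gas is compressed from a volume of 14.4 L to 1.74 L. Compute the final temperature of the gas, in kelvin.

T₂ ≈ 1270 K

For a reversible adiabat TV^(γ−1) is constant, so T₂ = T₁ (V₁/V₂)^(γ−1).
For a diatomic ideal gas γ = 7/5, so γ−1 = 2/5.
T₁ = 271 °C = 544.1 K.
T₂ = 544.1 × (14.4/1.74)^(2/5) = 1267 K.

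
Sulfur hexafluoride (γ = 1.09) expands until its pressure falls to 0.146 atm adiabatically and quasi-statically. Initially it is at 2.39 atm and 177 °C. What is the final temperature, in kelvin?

T₂ ≈ 357 K

Adiabatic: T₂/T₁ = (P₂/P₁)^((γ−1)/γ).
T₁ = 177 °C = 450.1 K.
T₂ = 450.1 × (0.146/2.39)^(0.0826) = 357.4 K.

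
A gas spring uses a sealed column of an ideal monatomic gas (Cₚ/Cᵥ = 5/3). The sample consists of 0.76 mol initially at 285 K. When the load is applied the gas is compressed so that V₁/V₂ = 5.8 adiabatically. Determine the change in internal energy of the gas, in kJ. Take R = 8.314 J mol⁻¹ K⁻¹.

ΔU ≈ 6.02 kJ

For a reversible adiabat TV^(γ−1) is constant, so T₂ = T₁ (V₁/V₂)^(γ−1).
T₂ = 285 × 5.8^(2/3) = 920 K.
Q = 0, so ΔU = W_on_gas = nCᵥΔT with Cᵥ = R/(γ−1) = 12.47 J/(mol·K).
ΔU = 0.76 × 12.47 × (920 − 285) = 6019 J.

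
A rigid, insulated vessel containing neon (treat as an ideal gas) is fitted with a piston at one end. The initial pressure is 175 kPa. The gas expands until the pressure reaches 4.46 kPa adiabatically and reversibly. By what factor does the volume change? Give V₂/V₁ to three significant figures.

From PV^γ = const, V₂/V₁ = (P₁/P₂)^(1/γ).
For a monatomic ideal gas γ = 5/3.
V₂/V₁ = (175/4.46)^(3/5) = 9.041.

V₂/V₁ ≈ 9.04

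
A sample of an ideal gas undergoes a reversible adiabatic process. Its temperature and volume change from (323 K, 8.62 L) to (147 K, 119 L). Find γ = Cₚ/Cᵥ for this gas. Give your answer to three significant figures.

TV^(γ−1) = const ⇒ γ − 1 = ln(T₂/T₁) / ln(V₁/V₂).
γ = 1 + ln(147/323) / ln(8.62/119) = 1.3.

γ ≈ 1.30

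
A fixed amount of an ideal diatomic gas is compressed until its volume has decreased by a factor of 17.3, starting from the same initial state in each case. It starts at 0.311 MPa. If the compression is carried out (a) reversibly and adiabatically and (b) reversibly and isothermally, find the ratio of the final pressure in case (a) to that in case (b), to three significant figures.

For a diatomic ideal gas γ = 7/5.
Isothermal: P_b = P₁(V₁/V₂) = 0.311×17.3.
Adiabatic: P_a = P₁(V₁/V₂)^γ = 0.311×17.3^(7/5).
P_a/P_b = (V₁/V₂)^(γ−1) = 17.3^(2/5) = 3.128.

P_adiabatic / P_isothermal ≈ 3.13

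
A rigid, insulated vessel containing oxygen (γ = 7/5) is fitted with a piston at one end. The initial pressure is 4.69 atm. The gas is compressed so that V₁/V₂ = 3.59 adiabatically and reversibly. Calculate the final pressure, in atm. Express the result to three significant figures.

P₂ ≈ 28.1 atm

Adiabatic: P₁V₁^γ = P₂V₂^γ ⇒ P₂ = P₁ (V₁/V₂)^γ.
P₂ = 4.69 × 3.59^(7/5) = 28.07 atm.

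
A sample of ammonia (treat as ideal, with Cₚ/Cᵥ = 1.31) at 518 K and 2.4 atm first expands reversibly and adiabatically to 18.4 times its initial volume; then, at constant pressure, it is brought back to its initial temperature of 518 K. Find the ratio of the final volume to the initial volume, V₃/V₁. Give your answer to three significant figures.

V₃/V₁ ≈ 45.4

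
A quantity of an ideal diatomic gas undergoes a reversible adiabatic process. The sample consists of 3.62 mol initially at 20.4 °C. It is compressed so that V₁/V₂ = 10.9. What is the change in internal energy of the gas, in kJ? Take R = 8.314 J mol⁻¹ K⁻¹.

ΔU ≈ 35.3 kJ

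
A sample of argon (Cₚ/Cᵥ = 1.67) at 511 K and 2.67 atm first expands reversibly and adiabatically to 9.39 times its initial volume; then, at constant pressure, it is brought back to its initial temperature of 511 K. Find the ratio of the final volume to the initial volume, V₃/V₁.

V₃/V₁ ≈ 42.1

Adiabatic step: V₂/V₁ = 9.39; T₂ = T₁·(1/9.39)^(0.67) = 114 K.
Isobaric step: V₃/V₂ = T₃/T₂ = 511/114.
V₃/V₁ = (V₂/V₁)(V₃/V₂) = 9.39 × (511/114) = 42.11.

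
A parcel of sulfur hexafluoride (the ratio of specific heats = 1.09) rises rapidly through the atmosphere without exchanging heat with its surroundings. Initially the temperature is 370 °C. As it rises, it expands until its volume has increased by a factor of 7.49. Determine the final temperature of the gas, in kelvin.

T₂ ≈ 537 K

For a reversible adiabat TV^(γ−1) is constant, so T₂ = T₁ (V₁/V₂)^(γ−1).
T₁ = 370 °C = 643.1 K.
T₂ = 643.1 × (1/7.49)^(0.09) = 536.5 K.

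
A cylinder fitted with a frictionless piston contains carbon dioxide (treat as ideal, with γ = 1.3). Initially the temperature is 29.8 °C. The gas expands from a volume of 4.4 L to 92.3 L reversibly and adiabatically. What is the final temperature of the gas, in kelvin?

For a reversible adiabat TV^(γ−1) is constant, so T₂ = T₁ (V₁/V₂)^(γ−1).
T₁ = 29.8 °C = 302.9 K.
T₂ = 302.9 × (4.4/92.3)^(0.3) = 121.6 K.

T₂ ≈ 122 K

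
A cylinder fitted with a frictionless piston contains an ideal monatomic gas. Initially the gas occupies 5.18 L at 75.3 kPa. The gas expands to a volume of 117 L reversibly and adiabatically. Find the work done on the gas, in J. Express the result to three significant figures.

γ = 5/3 for a monatomic ideal gas.
P₂ = P₁(V₁/V₂)^γ = 75.3×(5.18/117)^(5/3) = 0.4172 kPa.
For a reversible adiabat, W_by_gas = (P₁V₁ − P₂V₂)/(γ−1).
W_by = (75300×0.00518 − 417.2×0.117) / (2/3) = 511.9 J.
W_on_gas = −W_by = -511.9 J.

W ≈ -512 J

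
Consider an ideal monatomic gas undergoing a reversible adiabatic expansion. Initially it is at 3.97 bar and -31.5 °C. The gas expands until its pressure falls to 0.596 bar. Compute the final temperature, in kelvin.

Along an adiabat T P^((1−γ)/γ) is constant, so T₂ = T₁ (P₂/P₁)^((γ−1)/γ).
For a monatomic ideal gas γ = 5/3, so (γ−1)/γ = 2/5.
T₁ = -31.5 °C = 241.6 K.
T₂ = 241.6 × (0.596/3.97)^(2/5) = 113.2 K.

T₂ ≈ 113 K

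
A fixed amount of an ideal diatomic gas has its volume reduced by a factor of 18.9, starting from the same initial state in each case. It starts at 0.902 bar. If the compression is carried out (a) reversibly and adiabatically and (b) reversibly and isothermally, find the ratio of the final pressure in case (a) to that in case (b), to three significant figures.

P_adiabatic / P_isothermal ≈ 3.24

For a diatomic ideal gas γ = 7/5.
Isothermal: P_b = P₁(V₁/V₂) = 0.902×18.9.
Adiabatic: P_a = P₁(V₁/V₂)^γ = 0.902×18.9^(7/5).
P_a/P_b = (V₁/V₂)^(γ−1) = 18.9^(2/5) = 3.24.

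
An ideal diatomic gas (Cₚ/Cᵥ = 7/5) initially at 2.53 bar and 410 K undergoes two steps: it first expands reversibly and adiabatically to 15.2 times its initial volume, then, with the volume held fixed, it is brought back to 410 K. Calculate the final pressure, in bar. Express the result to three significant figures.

P₃ ≈ 0.166 bar

Adiabatic step (PV^γ = const): P₂ = 2.53×(1/15.2)^(7/5) = 0.05605 bar; T₂ = 410×(1/15.2)^(2/5) = 138.1 K.
Isochoric: P₃ = P₂(T₃/T₂) = 0.05605 × (410/138.1) = 0.1664 bar.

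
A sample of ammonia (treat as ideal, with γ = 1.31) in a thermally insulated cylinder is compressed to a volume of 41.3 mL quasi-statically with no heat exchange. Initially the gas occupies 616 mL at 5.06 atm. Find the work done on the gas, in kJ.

P₂ = P₁(V₁/V₂)^γ = 5.06×(616/41.3)^(1.31) = 174.4 atm.
For a reversible adiabat, W_by_gas = (P₁V₁ − P₂V₂)/(γ−1).
W_by = (512700×0.000616 − 1.767×10^7×4.13×10^-5) / (0.31) = -1336 J.
W_on_gas = −W_by = 1336 J.

W ≈ 1.34 kJ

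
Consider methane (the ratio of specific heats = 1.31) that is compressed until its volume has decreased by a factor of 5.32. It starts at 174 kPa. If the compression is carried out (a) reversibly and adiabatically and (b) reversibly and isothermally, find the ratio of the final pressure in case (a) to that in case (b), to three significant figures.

P_adiabatic / P_isothermal ≈ 1.68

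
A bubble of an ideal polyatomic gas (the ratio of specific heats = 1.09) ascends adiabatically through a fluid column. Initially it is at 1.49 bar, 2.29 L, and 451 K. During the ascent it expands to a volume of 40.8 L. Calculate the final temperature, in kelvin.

For a reversible adiabat TV^(γ−1) is constant, so T₂ = T₁ (V₁/V₂)^(γ−1).
T₂ = 451 × (2.29/40.8)^(0.09) = 348 K.

T₂ ≈ 348 K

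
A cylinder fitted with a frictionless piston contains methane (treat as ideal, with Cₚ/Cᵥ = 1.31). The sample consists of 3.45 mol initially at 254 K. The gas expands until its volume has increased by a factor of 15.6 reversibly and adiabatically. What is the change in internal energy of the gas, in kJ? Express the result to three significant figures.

For a reversible adiabat TV^(γ−1) is constant, so T₂ = T₁ (V₁/V₂)^(γ−1).
T₂ = 254 × (1/15.6)^(0.31) = 108.4 K.
Q = 0, so ΔU = W_on_gas = nCᵥΔT with Cᵥ = R/(γ−1) = 26.82 J/(mol·K).
ΔU = 3.45 × 26.82 × (108.4 − 254) = -13470 J.

ΔU ≈ -13.5 kJ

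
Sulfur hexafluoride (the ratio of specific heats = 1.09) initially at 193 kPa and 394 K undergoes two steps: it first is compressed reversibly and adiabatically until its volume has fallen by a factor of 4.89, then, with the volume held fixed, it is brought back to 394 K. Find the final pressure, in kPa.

P₃ ≈ 944 kPa

Adiabatic step (PV^γ = const): P₂ = 193×4.89^(1.09) = 1089 kPa; T₂ = 394×4.89^(0.09) = 454.5 K.
Isochoric: P₃ = P₂(T₃/T₂) = 1089 × (394/454.5) = 943.8 kPa.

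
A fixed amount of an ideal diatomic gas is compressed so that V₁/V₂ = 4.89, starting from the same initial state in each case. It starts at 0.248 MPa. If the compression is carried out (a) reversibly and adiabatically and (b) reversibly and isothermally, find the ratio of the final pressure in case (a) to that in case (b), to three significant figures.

P_adiabatic / P_isothermal ≈ 1.89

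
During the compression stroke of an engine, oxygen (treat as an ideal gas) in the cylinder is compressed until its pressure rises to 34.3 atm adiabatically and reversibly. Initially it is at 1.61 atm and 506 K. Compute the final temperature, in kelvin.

T₂ ≈ 1210 K

Along an adiabat T P^((1−γ)/γ) is constant, so T₂ = T₁ (P₂/P₁)^((γ−1)/γ).
For a diatomic ideal gas γ = 7/5, so (γ−1)/γ = 2/7.
T₂ = 506 × (34.3/1.61)^(2/7) = 1213 K.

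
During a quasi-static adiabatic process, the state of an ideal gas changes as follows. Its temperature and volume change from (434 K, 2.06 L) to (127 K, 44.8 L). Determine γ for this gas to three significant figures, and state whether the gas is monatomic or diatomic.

γ ≈ 1.40; diatomic

TV^(γ−1) = const ⇒ γ − 1 = ln(T₂/T₁) / ln(V₁/V₂).
γ = 1 + ln(127/434) / ln(2.06/44.8) = 1.399.
γ ≈ 1.40 is close to 7/5, so the gas is diatomic.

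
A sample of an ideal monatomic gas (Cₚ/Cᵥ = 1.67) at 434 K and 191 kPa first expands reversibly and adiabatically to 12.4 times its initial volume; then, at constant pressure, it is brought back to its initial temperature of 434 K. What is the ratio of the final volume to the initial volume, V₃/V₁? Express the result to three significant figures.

Adiabatic step: V₂/V₁ = 12.4; T₂ = T₁·(1/12.4)^(0.67) = 80.33 K.
Isobaric step: V₃/V₂ = T₃/T₂ = 434/80.33.
V₃/V₁ = (V₂/V₁)(V₃/V₂) = 12.4 × (434/80.33) = 66.99.

V₃/V₁ ≈ 67.0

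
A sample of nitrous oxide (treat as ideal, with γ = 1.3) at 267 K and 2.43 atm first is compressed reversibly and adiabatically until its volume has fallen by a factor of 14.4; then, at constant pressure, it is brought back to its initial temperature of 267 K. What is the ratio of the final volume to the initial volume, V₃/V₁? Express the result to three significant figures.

V₃/V₁ ≈ 0.0312

Adiabatic step: V₂/V₁ = 0.06944; T₂ = T₁·14.4^(0.3) = 594.3 K.
Isobaric step: V₃/V₂ = T₃/T₂ = 267/594.3.
V₃/V₁ = (V₂/V₁)(V₃/V₂) = 0.06944 × (267/594.3) = 0.0312.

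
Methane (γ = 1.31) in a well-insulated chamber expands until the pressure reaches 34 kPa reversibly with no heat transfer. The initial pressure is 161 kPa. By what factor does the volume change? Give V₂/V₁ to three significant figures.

V₂/V₁ ≈ 3.28

From PV^γ = const, V₂/V₁ = (P₁/P₂)^(1/γ).
V₂/V₁ = (161/34)^(0.763) = 3.277.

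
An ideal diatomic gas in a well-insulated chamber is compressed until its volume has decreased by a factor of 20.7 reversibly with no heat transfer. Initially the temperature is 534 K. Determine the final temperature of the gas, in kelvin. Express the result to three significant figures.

T₂ ≈ 1790 K

For a reversible adiabat TV^(γ−1) is constant, so T₂ = T₁ (V₁/V₂)^(γ−1).
For a diatomic ideal gas γ = 7/5, so γ−1 = 2/5.
T₂ = 534 × 20.7^(2/5) = 1794 K.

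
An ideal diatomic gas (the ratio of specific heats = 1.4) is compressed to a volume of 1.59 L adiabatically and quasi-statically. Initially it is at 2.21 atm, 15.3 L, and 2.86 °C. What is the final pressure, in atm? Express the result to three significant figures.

P₂ ≈ 52.6 atm

Adiabatic: P₁V₁^γ = P₂V₂^γ ⇒ P₂ = P₁ (V₁/V₂)^γ.
P₂ = 2.21 × (15.3/1.59)^(1.4) = 52.6 atm.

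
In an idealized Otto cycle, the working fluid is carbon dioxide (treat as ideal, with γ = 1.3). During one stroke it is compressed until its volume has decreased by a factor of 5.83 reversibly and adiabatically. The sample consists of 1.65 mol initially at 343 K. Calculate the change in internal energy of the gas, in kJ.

ΔU ≈ 10.9 kJ

Adiabatic: T₁V₁^(γ−1) = T₂V₂^(γ−1) ⇒ T₂ = T₁ (V₁/V₂)^(γ−1).
T₂ = 343 × 5.83^(0.3) = 582.1 K.
Q = 0, so ΔU = W_on_gas = nCᵥΔT with Cᵥ = R/(γ−1) = 27.71 J/(mol·K).
ΔU = 1.65 × 27.71 × (582.1 − 343) = 10930 J.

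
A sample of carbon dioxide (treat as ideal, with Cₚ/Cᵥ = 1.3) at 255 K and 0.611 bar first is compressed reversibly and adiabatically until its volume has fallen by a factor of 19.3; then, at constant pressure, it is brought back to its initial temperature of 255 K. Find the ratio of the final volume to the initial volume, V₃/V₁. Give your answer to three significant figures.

Adiabatic step: V₂/V₁ = 0.05181; T₂ = T₁·19.3^(0.3) = 619.7 K.
Isobaric step: V₃/V₂ = T₃/T₂ = 255/619.7.
V₃/V₁ = (V₂/V₁)(V₃/V₂) = 0.05181 × (255/619.7) = 0.02132.

V₃/V₁ ≈ 0.0213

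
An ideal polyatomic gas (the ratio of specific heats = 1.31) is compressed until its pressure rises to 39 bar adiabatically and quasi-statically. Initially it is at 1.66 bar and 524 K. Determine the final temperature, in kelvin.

T₂ ≈ 1110 K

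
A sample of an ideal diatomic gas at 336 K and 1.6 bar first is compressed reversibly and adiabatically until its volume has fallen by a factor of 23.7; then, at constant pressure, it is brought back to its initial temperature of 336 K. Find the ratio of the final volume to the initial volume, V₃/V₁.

V₃/V₁ ≈ 0.0119

For a diatomic ideal gas γ = 7/5.
Adiabatic step: V₂/V₁ = 0.04219; T₂ = T₁·23.7^(2/5) = 1192 K.
Isobaric step: V₃/V₂ = T₃/T₂ = 336/1192.
V₃/V₁ = (V₂/V₁)(V₃/V₂) = 0.04219 × (336/1192) = 0.01189.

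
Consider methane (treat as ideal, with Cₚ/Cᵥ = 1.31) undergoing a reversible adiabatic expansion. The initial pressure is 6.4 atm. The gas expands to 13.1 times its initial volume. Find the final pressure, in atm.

Adiabatic: P₁V₁^γ = P₂V₂^γ ⇒ P₂ = P₁ (V₁/V₂)^γ.
P₂ = 6.4 × (1/13.1)^(1.31) = 0.2201 atm.

P₂ ≈ 0.220 atm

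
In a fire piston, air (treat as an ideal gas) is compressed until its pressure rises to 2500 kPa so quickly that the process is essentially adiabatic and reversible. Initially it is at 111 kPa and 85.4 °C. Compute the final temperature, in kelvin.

T₂ ≈ 873 K

Adiabatic: T₂/T₁ = (P₂/P₁)^((γ−1)/γ).
For a diatomic ideal gas γ = 7/5, so (γ−1)/γ = 2/7.
T₁ = 85.4 °C = 358.5 K.
T₂ = 358.5 × (2500/111)^(2/7) = 873 K.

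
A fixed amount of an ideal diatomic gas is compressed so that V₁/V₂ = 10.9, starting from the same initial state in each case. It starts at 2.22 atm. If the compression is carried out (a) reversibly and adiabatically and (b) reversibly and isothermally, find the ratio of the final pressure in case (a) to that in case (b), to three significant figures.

For a diatomic ideal gas γ = 7/5.
Isothermal: P_b = P₁(V₁/V₂) = 2.22×10.9.
Adiabatic: P_a = P₁(V₁/V₂)^γ = 2.22×10.9^(7/5).
P_a/P_b = (V₁/V₂)^(γ−1) = 10.9^(2/5) = 2.6.

P_adiabatic / P_isothermal ≈ 2.60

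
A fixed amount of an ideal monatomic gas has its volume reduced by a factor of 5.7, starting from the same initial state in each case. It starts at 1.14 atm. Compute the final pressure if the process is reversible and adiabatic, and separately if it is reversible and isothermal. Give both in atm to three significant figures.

adiabatic: 20.7 atm; isothermal: 6.50 atm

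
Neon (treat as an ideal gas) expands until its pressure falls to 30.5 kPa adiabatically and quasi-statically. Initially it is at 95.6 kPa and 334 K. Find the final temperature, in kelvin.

T₂ ≈ 211 K

Adiabatic: T₂/T₁ = (P₂/P₁)^((γ−1)/γ).
For a monatomic ideal gas γ = 5/3, so (γ−1)/γ = 2/5.
T₂ = 334 × (30.5/95.6)^(2/5) = 211.5 K.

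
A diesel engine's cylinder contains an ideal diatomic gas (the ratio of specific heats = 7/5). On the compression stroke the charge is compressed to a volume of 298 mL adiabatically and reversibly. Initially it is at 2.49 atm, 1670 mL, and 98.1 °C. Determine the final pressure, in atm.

P₂ ≈ 27.8 atm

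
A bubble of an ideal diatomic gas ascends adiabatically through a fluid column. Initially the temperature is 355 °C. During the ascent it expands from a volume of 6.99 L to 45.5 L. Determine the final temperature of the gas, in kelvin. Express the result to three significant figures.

T₂ ≈ 297 K

Adiabatic: T₁V₁^(γ−1) = T₂V₂^(γ−1) ⇒ T₂ = T₁ (V₁/V₂)^(γ−1).
For a diatomic ideal gas γ = 7/5, so γ−1 = 2/5.
T₁ = 355 °C = 628.1 K.
T₂ = 628.1 × (6.99/45.5)^(2/5) = 296.9 K.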